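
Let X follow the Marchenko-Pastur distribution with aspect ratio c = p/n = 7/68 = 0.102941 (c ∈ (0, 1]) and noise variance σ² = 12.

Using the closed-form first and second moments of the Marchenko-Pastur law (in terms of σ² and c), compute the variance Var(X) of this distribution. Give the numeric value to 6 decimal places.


Recall the MP moments m_1 = E[X] = σ² and m_2 = E[X²] = σ⁴ (1 + c).
m_1 = E[X] = σ² = 12, so m_1² = 144.
m_2 = E[X²] = σ⁴ (1 + c) = 144 · (1 + 0.102941) = 144 · 1.102941 = 158.823529.
(Note m_2 − m_1² simplifies to c · σ⁴ = 0.102941 · 144.)

Var(X) = m_2 − m_1² = 158.823529 − 144 = 14.823529.


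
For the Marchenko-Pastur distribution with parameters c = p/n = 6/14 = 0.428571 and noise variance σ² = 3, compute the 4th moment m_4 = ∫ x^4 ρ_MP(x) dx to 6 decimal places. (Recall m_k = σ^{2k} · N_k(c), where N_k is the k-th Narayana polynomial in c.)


E[X⁴] = σ⁸ (1 + 6c + 6c² + c³) (fourth MP moment). With σ² = 3 (so σ⁸ = 81) and c = 6/14 = 0.428571: E[X⁴] = 81 · (1 + 6·0.428571 + 6·(0.428571)² + (0.428571)³) = 81 · 4.752187.

So E[X^4] = 384.927114.


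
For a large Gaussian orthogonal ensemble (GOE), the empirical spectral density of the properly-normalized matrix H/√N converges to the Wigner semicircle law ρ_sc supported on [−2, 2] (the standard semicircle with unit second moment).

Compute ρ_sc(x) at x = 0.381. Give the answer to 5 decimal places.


ρ_sc(x) = (1/(2π)) √(4 − x²). With x = 0.381:
  4 − x² = 4 − (0.381)² = 4 − 0.145161 = 3.854839.
  √(4 − x²) = 1.963374.
  1/(2π) = 0.159155.
  ρ_sc(0.381) = 0.159155 · 1.963374 = 0.312481.

Rounded to 5 decimal places: ρ_sc(0.381) ≈ 0.31248.


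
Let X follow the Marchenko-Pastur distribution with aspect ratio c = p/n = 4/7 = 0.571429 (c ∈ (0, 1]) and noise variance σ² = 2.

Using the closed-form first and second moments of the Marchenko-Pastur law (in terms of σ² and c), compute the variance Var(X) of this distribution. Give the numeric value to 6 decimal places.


Recall the MP moments m_1 = E[X] = σ² and m_2 = E[X²] = σ⁴ (1 + c).
m_1 = E[X] = σ² = 2, so m_1² = 4.
m_2 = E[X²] = σ⁴ (1 + c) = 4 · (1 + 0.571429) = 4 · 1.571429 = 6.285714.
(Note m_2 − m_1² simplifies to c · σ⁴ = 0.571429 · 4.)

Var(X) = m_2 − m_1² = 6.285714 − 4 = 2.285714.


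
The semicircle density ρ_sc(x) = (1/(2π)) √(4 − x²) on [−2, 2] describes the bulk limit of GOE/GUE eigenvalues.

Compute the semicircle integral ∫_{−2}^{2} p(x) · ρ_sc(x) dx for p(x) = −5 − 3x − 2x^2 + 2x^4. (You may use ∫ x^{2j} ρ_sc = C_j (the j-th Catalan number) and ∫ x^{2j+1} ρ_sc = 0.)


Write p(x) = Σ a_i x^i, split into monomials and integrate each against ρ_sc separately.
Using ∫ x^{2j} ρ_sc = C_j = (1/(j+1)) C(2j, j) (Catalan numbers) and ∫ x^{2j+1} ρ_sc = 0 (odd monomials vanish by symmetry):
  i = 0 (even): a_0 · C_{0} = -5 · 1 = -5
  i = 1 (odd): ∫ x^1 ρ_sc = 0 (vanishes)
  i = 2 (even): a_2 · C_{1} = -2 · 1 = -2
  i = 4 (even): a_4 · C_{2} = 2 · 2 = 4

Summing the contributions: ∫_{−2}^{2} p(x) ρ_sc(x) dx = (-5) + (-2) + 4 = -3.


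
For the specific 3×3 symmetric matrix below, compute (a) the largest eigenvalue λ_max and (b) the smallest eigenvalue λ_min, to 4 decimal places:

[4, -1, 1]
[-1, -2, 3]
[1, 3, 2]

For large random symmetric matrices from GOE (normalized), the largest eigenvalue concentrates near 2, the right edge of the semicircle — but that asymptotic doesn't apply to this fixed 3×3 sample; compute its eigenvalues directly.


Since M is real symmetric, all three eigenvalues are real; they are the roots of det(λI − M) = λ³ − (tr M) λ² + s λ − det M, where s is the sum of the principal 2×2 minors.
tr M = 4 + (-2) + 2 = 4.
s = (4·(-2) − (-1)²) + (4·2 − 1²) + ((-2)·2 − 3²) = -9 + 7 + (-13) = -15.
det M (expand along row 1) = 4·(-13) − (-1)·(-5) + 1·(-1) = -58.
Characteristic polynomial: λ³ − 4λ² − 15λ + 58 = 0.
Substitute λ = y + (tr M)/3 = y + 1.333333 to remove the quadratic term: y³ + p·y + q = 0 with p = s − (tr M)²/3 = -20.333333 and q = −2(tr M)³/27 + (tr M)·s/3 − det M = 33.259259.
Three real roots ⇒ use the trigonometric (Viète) form: r = 2√(−p/3) = 5.206833, φ = arccos(3q/(p·r)) = arccos(-0.942435) = 2.800637 rad.
y_k = r·cos(φ/3 − 2πk/3) for k = 0, 1, 2 gives y = 3.098004, 2.075238, -5.173242.
λ_k = y_k + 1.333333 gives λ = 4.4313, 3.4086, -3.8399 (check: the sum is 4.0000 = tr M).

Hence λ_max = 4.4313 and λ_min = -3.8399.


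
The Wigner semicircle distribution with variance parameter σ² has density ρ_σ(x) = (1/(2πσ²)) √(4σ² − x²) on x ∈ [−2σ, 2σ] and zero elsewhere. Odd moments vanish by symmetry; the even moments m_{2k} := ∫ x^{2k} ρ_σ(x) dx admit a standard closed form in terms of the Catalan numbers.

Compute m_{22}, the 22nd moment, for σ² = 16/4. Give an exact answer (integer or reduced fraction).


By the scaled semicircle moment identity, m_{2k} = σ^{2k} · C_k with k = 11.
C_11 = (1/(k+1)) · C(2k, k) = (1/12) · C(22, 11) = (1/12) · 705432 = 58786.
σ^{2k} = (σ²)^k = (16/4)^11 = 4194304.

Therefore m_{22} = σ^{22} · C_11 = 4194304 · 58786 = 246566354944.


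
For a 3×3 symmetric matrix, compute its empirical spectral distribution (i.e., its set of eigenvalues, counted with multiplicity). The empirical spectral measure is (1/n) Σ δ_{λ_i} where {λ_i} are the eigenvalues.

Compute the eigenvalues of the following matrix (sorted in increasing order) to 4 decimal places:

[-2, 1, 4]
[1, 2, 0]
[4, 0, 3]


Since M is real symmetric, all three eigenvalues are real; they are the roots of det(λI − M) = λ³ − (tr M) λ² + s λ − det M, where s is the sum of the principal 2×2 minors.
tr M = -2 + 2 + 3 = 3.
s = ((-2)·2 − 1²) + ((-2)·3 − 4²) + (2·3 − 0²) = -5 + (-22) + 6 = -21.
det M (expand along row 1) = (-2)·6 − 1·3 + 4·(-8) = -47.
Characteristic polynomial: λ³ − 3λ² − 21λ + 47 = 0.
Substitute λ = y + (tr M)/3 = y + 1.000000 to remove the quadratic term: y³ + p·y + q = 0 with p = s − (tr M)²/3 = -24.000000 and q = −2(tr M)³/27 + (tr M)·s/3 − det M = 24.000000.
Three real roots ⇒ use the trigonometric (Viète) form: r = 2√(−p/3) = 5.656854, φ = arccos(3q/(p·r)) = arccos(-0.530330) = 2.129786 rad.
y_k = r·cos(φ/3 − 2πk/3) for k = 0, 1, 2 gives y = 4.290205, 1.047953, -5.338158.
λ_k = y_k + 1.000000 gives λ = 5.2902, 2.0480, -4.3382 (check: the sum is 3.0000 = tr M).

Eigenvalues sorted in increasing order: [-4.3382, 2.0480, 5.2902].


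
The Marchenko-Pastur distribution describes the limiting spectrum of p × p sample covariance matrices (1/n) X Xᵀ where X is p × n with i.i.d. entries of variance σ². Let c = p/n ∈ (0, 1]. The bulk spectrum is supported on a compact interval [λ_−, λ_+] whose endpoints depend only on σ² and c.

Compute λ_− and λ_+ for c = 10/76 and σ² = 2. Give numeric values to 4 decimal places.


c = 10/76 = 0.131579; √c = 0.362738.
λ_− = σ² (1 − √c)² = 2 · (1 − 0.362738)² = 2 · (0.637262)² = 0.812205.
λ_+ = σ² (1 + √c)² = 2 · (1 + 0.362738)² = 2 · (1.362738)² = 3.714110.

Rounded to 4 decimal places: λ_− ≈ 0.8122, λ_+ ≈ 3.7141.


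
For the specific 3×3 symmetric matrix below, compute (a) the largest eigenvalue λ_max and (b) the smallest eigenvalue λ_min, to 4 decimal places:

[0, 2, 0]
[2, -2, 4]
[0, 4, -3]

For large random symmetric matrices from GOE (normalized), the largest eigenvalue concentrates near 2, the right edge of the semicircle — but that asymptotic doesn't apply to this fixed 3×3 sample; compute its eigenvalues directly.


Since M is real symmetric, all three eigenvalues are real; they are the roots of det(λI − M) = λ³ − (tr M) λ² + s λ − det M, where s is the sum of the principal 2×2 minors.
tr M = 0 + (-2) + (-3) = -5.
s = (0·(-2) − 2²) + (0·(-3) − 0²) + ((-2)·(-3) − 4²) = -4 + 0 + (-10) = -14.
det M (expand along row 1) = 0·(-10) − 2·(-6) + 0·8 = 12.
Characteristic polynomial: λ³ + 5λ² − 14λ − 12 = 0.
Substitute λ = y + (tr M)/3 = y − 1.666667 to remove the quadratic term: y³ + p·y + q = 0 with p = s − (tr M)²/3 = -22.333333 and q = −2(tr M)³/27 + (tr M)·s/3 − det M = 20.592593.
Three real roots ⇒ use the trigonometric (Viète) form: r = 2√(−p/3) = 5.456902, φ = arccos(3q/(p·r)) = arccos(-0.506912) = 2.102395 rad.
y_k = r·cos(φ/3 − 2πk/3) for k = 0, 1, 2 gives y = 4.170861, 0.961908, -5.132769.
λ_k = y_k − 1.666667 gives λ = 2.5042, -0.7048, -6.7994 (check: the sum is -5.0000 = tr M).

Hence λ_max = 2.5042 and λ_min = -6.7994.


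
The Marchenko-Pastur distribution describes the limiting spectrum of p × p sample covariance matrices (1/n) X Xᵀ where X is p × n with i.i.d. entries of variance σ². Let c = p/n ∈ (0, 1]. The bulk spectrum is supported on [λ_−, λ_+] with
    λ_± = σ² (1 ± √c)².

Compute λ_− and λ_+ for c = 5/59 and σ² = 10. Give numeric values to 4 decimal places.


c = 5/59 = 0.084746; √c = 0.291111.
λ_− = σ² (1 − √c)² = 10 · (1 − 0.291111)² = 10 · (0.708889)² = 5.025233.
λ_+ = σ² (1 + √c)² = 10 · (1 + 0.291111)² = 10 · (1.291111)² = 16.669683.

Rounded to 4 decimal places: λ_− ≈ 5.0252, λ_+ ≈ 16.6697.


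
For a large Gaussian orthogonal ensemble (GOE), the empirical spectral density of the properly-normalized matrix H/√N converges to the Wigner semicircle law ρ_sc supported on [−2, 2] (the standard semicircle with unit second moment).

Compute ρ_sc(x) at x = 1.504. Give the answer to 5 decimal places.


ρ_sc(x) = (1/(2π)) √(4 − x²). With x = 1.504:
  4 − x² = 4 − (1.504)² = 4 − 2.262016 = 1.737984.
  √(4 − x²) = 1.318326.
  1/(2π) = 0.159155.
  ρ_sc(1.504) = 0.159155 · 1.318326 = 0.209818.

Rounded to 5 decimal places: ρ_sc(1.504) ≈ 0.20982.


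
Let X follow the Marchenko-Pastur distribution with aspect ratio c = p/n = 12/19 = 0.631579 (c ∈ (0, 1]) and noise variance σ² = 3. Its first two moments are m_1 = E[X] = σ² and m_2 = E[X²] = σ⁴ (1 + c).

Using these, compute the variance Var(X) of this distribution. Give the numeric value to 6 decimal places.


m_1 = E[X] = σ² = 3, so m_1² = 9.
m_2 = E[X²] = σ⁴ (1 + c) = 9 · (1 + 0.631579) = 9 · 1.631579 = 14.684211.
(Note m_2 − m_1² simplifies to c · σ⁴ = 0.631579 · 9.)

Var(X) = m_2 − m_1² = 14.684211 − 9 = 5.684211.


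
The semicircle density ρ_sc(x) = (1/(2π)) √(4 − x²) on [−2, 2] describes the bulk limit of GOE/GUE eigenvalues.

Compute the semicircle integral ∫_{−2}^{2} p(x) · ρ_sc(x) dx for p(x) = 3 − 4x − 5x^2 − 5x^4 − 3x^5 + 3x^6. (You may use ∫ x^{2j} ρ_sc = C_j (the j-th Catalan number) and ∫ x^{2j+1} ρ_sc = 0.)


Write p(x) = Σ a_i x^i, split into monomials and integrate each against ρ_sc separately.
Using ∫ x^{2j} ρ_sc = C_j = (1/(j+1)) C(2j, j) (Catalan numbers) and ∫ x^{2j+1} ρ_sc = 0 (odd monomials vanish by symmetry):
  i = 0 (even): a_0 · C_{0} = 3 · 1 = 3
  i = 1 (odd): ∫ x^1 ρ_sc = 0 (vanishes)
  i = 2 (even): a_2 · C_{1} = -5 · 1 = -5
  i = 4 (even): a_4 · C_{2} = -5 · 2 = -10
  i = 5 (odd): ∫ x^5 ρ_sc = 0 (vanishes)
  i = 6 (even): a_6 · C_{3} = 3 · 5 = 15

Summing the contributions: ∫_{−2}^{2} p(x) ρ_sc(x) dx = 3 + (-5) + (-10) + 15 = 3.


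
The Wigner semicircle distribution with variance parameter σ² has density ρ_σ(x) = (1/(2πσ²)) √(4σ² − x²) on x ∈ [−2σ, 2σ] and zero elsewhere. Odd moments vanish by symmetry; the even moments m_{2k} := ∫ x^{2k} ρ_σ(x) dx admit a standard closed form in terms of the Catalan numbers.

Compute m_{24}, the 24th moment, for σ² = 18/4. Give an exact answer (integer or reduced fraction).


By the scaled semicircle moment identity, m_{2k} = σ^{2k} · C_k with k = 12.
C_12 = (1/(k+1)) · C(2k, k) = (1/13) · C(24, 12) = (1/13) · 2704156 = 208012.
σ^{2k} = (σ²)^k = (18/4)^12 = 282429536481/4096.

Therefore m_{24} = σ^{24} · C_12 = (282429536481/4096) · 208012 = 14687183185621443/1024.


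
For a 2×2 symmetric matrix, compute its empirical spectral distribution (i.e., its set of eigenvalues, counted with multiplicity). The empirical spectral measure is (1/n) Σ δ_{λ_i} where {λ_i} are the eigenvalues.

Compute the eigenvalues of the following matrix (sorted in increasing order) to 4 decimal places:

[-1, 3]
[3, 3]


Since M is real symmetric, both eigenvalues are real; they are the roots of det(λI − M) = λ² − (tr M) λ + det M.
tr M = -1 + 3 = 2.
det M = (-1)·3 − 3² = -3 − 9 = -12.
Characteristic polynomial: λ² − 2λ − 12 = 0.
Discriminant Δ = (tr M)² − 4·det M = 4 − (-48) = 52; √Δ = 7.211103.
λ = (tr M ± √Δ)/2 = (2 ± 7.211103)/2, giving (tr M − √Δ)/2 = -2.6056 and (tr M + √Δ)/2 = 4.6056.

Eigenvalues sorted in increasing order: [-2.6056, 4.6056].


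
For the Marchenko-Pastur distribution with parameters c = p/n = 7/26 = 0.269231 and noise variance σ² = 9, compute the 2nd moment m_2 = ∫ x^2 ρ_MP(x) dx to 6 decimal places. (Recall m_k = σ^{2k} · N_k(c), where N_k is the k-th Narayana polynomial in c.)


E[X²] = σ⁴ (1 + c) (second MP moment). With σ² = 9 (so σ⁴ = 81) and c = 7/26 = 0.269231: E[X²] = 81 · (1 + 0.269231) = 81 · 1.269231.

So E[X^2] = 102.807692.


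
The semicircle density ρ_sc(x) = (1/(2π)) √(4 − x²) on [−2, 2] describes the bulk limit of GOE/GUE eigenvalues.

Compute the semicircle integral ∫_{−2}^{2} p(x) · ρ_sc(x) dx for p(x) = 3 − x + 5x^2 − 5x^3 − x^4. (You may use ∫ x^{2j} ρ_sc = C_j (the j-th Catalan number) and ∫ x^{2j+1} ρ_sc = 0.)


Write p(x) = Σ a_i x^i, split into monomials and integrate each against ρ_sc separately.
Using ∫ x^{2j} ρ_sc = C_j = (1/(j+1)) C(2j, j) (Catalan numbers) and ∫ x^{2j+1} ρ_sc = 0 (odd monomials vanish by symmetry):
  i = 0 (even): a_0 · C_{0} = 3 · 1 = 3
  i = 1 (odd): ∫ x^1 ρ_sc = 0 (vanishes)
  i = 2 (even): a_2 · C_{1} = 5 · 1 = 5
  i = 3 (odd): ∫ x^3 ρ_sc = 0 (vanishes)
  i = 4 (even): a_4 · C_{2} = -1 · 2 = -2

Summing the contributions: ∫_{−2}^{2} p(x) ρ_sc(x) dx = 3 + 5 + (-2) = 6.


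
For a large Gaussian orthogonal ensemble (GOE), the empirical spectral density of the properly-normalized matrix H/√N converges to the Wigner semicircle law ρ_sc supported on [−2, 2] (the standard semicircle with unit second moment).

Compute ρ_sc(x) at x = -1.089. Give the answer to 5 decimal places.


ρ_sc(x) = (1/(2π)) √(4 − x²). With x = -1.089:
  4 − x² = 4 − (-1.089)² = 4 − 1.185921 = 2.814079.
  √(4 − x²) = 1.677522.
  1/(2π) = 0.159155.
  ρ_sc(-1.089) = 0.159155 · 1.677522 = 0.266986.

Rounded to 5 decimal places: ρ_sc(-1.089) ≈ 0.26699.


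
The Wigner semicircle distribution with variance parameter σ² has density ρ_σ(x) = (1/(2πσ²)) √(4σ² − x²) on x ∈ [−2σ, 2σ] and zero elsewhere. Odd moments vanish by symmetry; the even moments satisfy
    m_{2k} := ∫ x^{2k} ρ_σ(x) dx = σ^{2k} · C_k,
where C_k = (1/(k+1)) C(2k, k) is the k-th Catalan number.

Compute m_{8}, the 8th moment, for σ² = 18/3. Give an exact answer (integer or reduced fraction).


By the scaled semicircle moment identity, m_{2k} = σ^{2k} · C_k with k = 4.
C_4 = (1/(k+1)) · C(2k, k) = (1/5) · C(8, 4) = (1/5) · 70 = 14.
σ^{2k} = (σ²)^k = (18/3)^4 = 1296.

Therefore m_{8} = σ^{8} · C_4 = 1296 · 14 = 18144.


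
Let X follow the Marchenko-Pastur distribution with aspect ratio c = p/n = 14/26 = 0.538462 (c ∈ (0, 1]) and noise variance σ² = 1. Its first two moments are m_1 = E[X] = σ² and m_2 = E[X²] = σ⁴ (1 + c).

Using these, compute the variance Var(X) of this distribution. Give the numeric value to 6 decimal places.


m_1 = E[X] = σ² = 1, so m_1² = 1.
m_2 = E[X²] = σ⁴ (1 + c) = 1 · (1 + 0.538462) = 1 · 1.538462 = 1.538462.
(Note m_2 − m_1² simplifies to c · σ⁴ = 0.538462 · 1.)

Var(X) = m_2 − m_1² = 1.538462 − 1 = 0.538462.


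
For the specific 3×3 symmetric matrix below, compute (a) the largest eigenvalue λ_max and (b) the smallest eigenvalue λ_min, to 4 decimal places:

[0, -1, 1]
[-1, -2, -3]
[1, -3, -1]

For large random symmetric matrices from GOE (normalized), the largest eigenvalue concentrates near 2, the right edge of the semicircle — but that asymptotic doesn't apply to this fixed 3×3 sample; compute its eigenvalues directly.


Since M is real symmetric, all three eigenvalues are real; they are the roots of det(λI − M) = λ³ − (tr M) λ² + s λ − det M, where s is the sum of the principal 2×2 minors.
tr M = 0 + (-2) + (-1) = -3.
s = (0·(-2) − (-1)²) + (0·(-1) − 1²) + ((-2)·(-1) − (-3)²) = -1 + (-1) + (-7) = -9.
det M (expand along row 1) = 0·(-7) − (-1)·4 + 1·5 = 9.
Characteristic polynomial: λ³ + 3λ² − 9λ − 9 = 0.
Substitute λ = y + (tr M)/3 = y − 1.000000 to remove the quadratic term: y³ + p·y + q = 0 with p = s − (tr M)²/3 = -12.000000 and q = −2(tr M)³/27 + (tr M)·s/3 − det M = 2.000000.
Three real roots ⇒ use the trigonometric (Viète) form: r = 2√(−p/3) = 4.000000, φ = arccos(3q/(p·r)) = arccos(-0.125000) = 1.696124 rad.
y_k = r·cos(φ/3 − 2πk/3) for k = 0, 1, 2 gives y = 3.377552, 0.167055, -3.544607.
λ_k = y_k − 1.000000 gives λ = 2.3776, -0.8329, -4.5446 (check: the sum is -3.0000 = tr M).

Hence λ_max = 2.3776 and λ_min = -4.5446.


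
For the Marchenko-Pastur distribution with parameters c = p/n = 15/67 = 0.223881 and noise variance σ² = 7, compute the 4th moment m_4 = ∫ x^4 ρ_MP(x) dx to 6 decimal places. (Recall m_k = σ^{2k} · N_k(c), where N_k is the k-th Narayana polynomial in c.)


E[X⁴] = σ⁸ (1 + 6c + 6c² + c³) (fourth MP moment). With σ² = 7 (so σ⁸ = 2401) and c = 15/67 = 0.223881: E[X⁴] = 2401 · (1 + 6·0.223881 + 6·(0.223881)² + (0.223881)³) = 2401 · 2.655240.

So E[X^4] = 6375.231654.


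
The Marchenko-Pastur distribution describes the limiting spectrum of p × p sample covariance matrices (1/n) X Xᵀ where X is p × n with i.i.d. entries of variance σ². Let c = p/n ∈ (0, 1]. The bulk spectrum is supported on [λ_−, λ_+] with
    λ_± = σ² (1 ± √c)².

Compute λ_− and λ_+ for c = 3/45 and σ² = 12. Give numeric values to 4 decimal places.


c = 3/45 = 0.066667; √c = 0.258199.
λ_− = σ² (1 − √c)² = 12 · (1 − 0.258199)² = 12 · (0.741801)² = 6.603227.
λ_+ = σ² (1 + √c)² = 12 · (1 + 0.258199)² = 12 · (1.258199)² = 18.996773.

Rounded to 4 decimal places: λ_− ≈ 6.6032, λ_+ ≈ 18.9968.


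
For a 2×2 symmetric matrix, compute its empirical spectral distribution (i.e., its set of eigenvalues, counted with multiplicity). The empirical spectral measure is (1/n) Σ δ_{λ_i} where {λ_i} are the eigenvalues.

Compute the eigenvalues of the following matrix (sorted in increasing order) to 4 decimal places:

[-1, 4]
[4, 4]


Since M is real symmetric, both eigenvalues are real; they are the roots of det(λI − M) = λ² − (tr M) λ + det M.
tr M = -1 + 4 = 3.
det M = (-1)·4 − 4² = -4 − 16 = -20.
Characteristic polynomial: λ² − 3λ − 20 = 0.
Discriminant Δ = (tr M)² − 4·det M = 9 − (-80) = 89; √Δ = 9.433981.
λ = (tr M ± √Δ)/2 = (3 ± 9.433981)/2, giving (tr M − √Δ)/2 = -3.2170 and (tr M + √Δ)/2 = 6.2170.

Eigenvalues sorted in increasing order: [-3.2170, 6.2170].


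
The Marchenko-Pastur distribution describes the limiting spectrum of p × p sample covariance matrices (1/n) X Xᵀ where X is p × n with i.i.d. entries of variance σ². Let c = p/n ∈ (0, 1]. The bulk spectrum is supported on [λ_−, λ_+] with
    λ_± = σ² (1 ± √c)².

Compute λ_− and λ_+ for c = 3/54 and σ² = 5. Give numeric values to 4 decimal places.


c = 3/54 = 0.055556; √c = 0.235702.
λ_− = σ² (1 − √c)² = 5 · (1 − 0.235702)² = 5 · (0.764298)² = 2.920755.
λ_+ = σ² (1 + √c)² = 5 · (1 + 0.235702)² = 5 · (1.235702)² = 7.634800.

Rounded to 4 decimal places: λ_− ≈ 2.9208, λ_+ ≈ 7.6348.


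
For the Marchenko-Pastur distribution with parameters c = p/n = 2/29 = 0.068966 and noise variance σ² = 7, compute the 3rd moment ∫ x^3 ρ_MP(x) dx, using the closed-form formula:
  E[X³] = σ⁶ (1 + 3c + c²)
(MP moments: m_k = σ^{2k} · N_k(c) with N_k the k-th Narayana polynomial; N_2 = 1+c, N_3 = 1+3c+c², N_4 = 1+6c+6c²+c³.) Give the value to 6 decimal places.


E[X³] = σ⁶ (1 + 3c + c²) (third MP moment). With σ² = 7 (so σ⁶ = 343) and c = 2/29 = 0.068966: E[X³] = 343 · (1 + 3·0.068966 + (0.068966)²) = 343 · 1.211653.

So E[X^3] = 415.596908.


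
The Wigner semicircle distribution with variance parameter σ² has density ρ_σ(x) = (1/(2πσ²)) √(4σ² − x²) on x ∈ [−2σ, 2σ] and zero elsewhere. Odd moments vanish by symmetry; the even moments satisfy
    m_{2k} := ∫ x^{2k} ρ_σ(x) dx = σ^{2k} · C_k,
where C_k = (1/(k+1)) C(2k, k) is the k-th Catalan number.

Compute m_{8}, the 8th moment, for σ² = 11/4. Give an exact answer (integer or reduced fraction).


By the scaled semicircle moment identity, m_{2k} = σ^{2k} · C_k with k = 4.
C_4 = (1/(k+1)) · C(2k, k) = (1/5) · C(8, 4) = (1/5) · 70 = 14.
σ^{2k} = (σ²)^k = (11/4)^4 = 14641/256.

Therefore m_{8} = σ^{8} · C_4 = (14641/256) · 14 = 102487/128.


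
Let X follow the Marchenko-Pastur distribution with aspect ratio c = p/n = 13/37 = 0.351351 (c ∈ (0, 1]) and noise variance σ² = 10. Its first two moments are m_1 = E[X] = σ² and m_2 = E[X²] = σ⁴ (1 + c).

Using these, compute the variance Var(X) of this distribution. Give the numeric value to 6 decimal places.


m_1 = E[X] = σ² = 10, so m_1² = 100.
m_2 = E[X²] = σ⁴ (1 + c) = 100 · (1 + 0.351351) = 100 · 1.351351 = 135.135135.
(Note m_2 − m_1² simplifies to c · σ⁴ = 0.351351 · 100.)

Var(X) = m_2 − m_1² = 135.135135 − 100 = 35.135135.


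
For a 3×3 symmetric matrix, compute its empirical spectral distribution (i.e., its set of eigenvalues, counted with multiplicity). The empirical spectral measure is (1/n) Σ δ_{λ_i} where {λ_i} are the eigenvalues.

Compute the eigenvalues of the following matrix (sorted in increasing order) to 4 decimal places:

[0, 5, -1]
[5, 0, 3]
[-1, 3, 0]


Since M is real symmetric, all three eigenvalues are real; they are the roots of det(λI − M) = λ³ − (tr M) λ² + s λ − det M, where s is the sum of the principal 2×2 minors.
tr M = 0 + 0 + 0 = 0.
s = (0·0 − 5²) + (0·0 − (-1)²) + (0·0 − 3²) = -25 + (-1) + (-9) = -35.
det M (expand along row 1) = 0·(-9) − 5·3 + (-1)·15 = -30.
Characteristic polynomial: λ³ − 35λ + 30 = 0.
Substitute λ = y + (tr M)/3 = y + 0.000000 to remove the quadratic term: y³ + p·y + q = 0 with p = s − (tr M)²/3 = -35.000000 and q = −2(tr M)³/27 + (tr M)·s/3 − det M = 30.000000.
Three real roots ⇒ use the trigonometric (Viète) form: r = 2√(−p/3) = 6.831301, φ = arccos(3q/(p·r)) = arccos(-0.376419) = 1.956724 rad.
y_k = r·cos(φ/3 − 2πk/3) for k = 0, 1, 2 gives y = 5.429008, 0.876374, -6.305382.
λ_k = y_k + 0.000000 gives λ = 5.4290, 0.8764, -6.3054 (check: the sum is 0.0000 = tr M).

Eigenvalues sorted in increasing order: [-6.3054, 0.8764, 5.4290].


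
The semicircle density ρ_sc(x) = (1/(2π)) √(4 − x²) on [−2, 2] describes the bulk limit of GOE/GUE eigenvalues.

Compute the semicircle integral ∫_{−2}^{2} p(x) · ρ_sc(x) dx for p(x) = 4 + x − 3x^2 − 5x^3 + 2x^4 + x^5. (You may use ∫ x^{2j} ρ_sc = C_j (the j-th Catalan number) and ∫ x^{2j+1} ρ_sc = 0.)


Write p(x) = Σ a_i x^i, split into monomials and integrate each against ρ_sc separately.
Using ∫ x^{2j} ρ_sc = C_j = (1/(j+1)) C(2j, j) (Catalan numbers) and ∫ x^{2j+1} ρ_sc = 0 (odd monomials vanish by symmetry):
  i = 0 (even): a_0 · C_{0} = 4 · 1 = 4
  i = 1 (odd): ∫ x^1 ρ_sc = 0 (vanishes)
  i = 2 (even): a_2 · C_{1} = -3 · 1 = -3
  i = 3 (odd): ∫ x^3 ρ_sc = 0 (vanishes)
  i = 4 (even): a_4 · C_{2} = 2 · 2 = 4
  i = 5 (odd): ∫ x^5 ρ_sc = 0 (vanishes)

Summing the contributions: ∫_{−2}^{2} p(x) ρ_sc(x) dx = 4 + (-3) + 4 = 5.


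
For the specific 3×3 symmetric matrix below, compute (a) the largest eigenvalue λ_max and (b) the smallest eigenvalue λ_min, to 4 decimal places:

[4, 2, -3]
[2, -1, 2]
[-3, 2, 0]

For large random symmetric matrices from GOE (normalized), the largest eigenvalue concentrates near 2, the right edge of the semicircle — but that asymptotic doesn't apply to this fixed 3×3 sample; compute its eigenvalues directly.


Since M is real symmetric, all three eigenvalues are real; they are the roots of det(λI − M) = λ³ − (tr M) λ² + s λ − det M, where s is the sum of the principal 2×2 minors.
tr M = 4 + (-1) + 0 = 3.
s = (4·(-1) − 2²) + (4·0 − (-3)²) + ((-1)·0 − 2²) = -8 + (-9) + (-4) = -21.
det M (expand along row 1) = 4·(-4) − 2·6 + (-3)·1 = -31.
Characteristic polynomial: λ³ − 3λ² − 21λ + 31 = 0.
Substitute λ = y + (tr M)/3 = y + 1.000000 to remove the quadratic term: y³ + p·y + q = 0 with p = s − (tr M)²/3 = -24.000000 and q = −2(tr M)³/27 + (tr M)·s/3 − det M = 8.000000.
Three real roots ⇒ use the trigonometric (Viète) form: r = 2√(−p/3) = 5.656854, φ = arccos(3q/(p·r)) = arccos(-0.176777) = 1.748507 rad.
y_k = r·cos(φ/3 − 2πk/3) for k = 0, 1, 2 gives y = 4.722938, 0.334898, -5.057836.
λ_k = y_k + 1.000000 gives λ = 5.7229, 1.3349, -4.0578 (check: the sum is 3.0000 = tr M).

Hence λ_max = 5.7229 and λ_min = -4.0578.


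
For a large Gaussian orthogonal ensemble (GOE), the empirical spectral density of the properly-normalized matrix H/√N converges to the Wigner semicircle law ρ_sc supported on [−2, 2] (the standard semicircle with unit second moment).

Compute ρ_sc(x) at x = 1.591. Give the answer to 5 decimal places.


ρ_sc(x) = (1/(2π)) √(4 − x²). With x = 1.591:
  4 − x² = 4 − (1.591)² = 4 − 2.531281 = 1.468719.
  √(4 − x²) = 1.211907.
  1/(2π) = 0.159155.
  ρ_sc(1.591) = 0.159155 · 1.211907 = 0.192881.

Rounded to 5 decimal places: ρ_sc(1.591) ≈ 0.19288.


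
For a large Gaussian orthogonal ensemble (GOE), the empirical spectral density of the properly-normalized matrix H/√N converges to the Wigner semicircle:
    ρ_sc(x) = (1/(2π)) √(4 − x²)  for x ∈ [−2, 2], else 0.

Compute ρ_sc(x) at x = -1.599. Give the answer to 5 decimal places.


ρ_sc(x) = (1/(2π)) √(4 − x²). With x = -1.599:
  4 − x² = 4 − (-1.599)² = 4 − 2.556801 = 1.443199.
  √(4 − x²) = 1.201332.
  1/(2π) = 0.159155.
  ρ_sc(-1.599) = 0.159155 · 1.201332 = 0.191198.

Rounded to 5 decimal places: ρ_sc(-1.599) ≈ 0.19120.


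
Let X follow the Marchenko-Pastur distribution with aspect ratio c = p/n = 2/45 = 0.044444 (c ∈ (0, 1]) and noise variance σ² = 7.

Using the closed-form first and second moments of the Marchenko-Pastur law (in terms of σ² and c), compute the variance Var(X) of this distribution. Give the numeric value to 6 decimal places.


Recall the MP moments m_1 = E[X] = σ² and m_2 = E[X²] = σ⁴ (1 + c).
m_1 = E[X] = σ² = 7, so m_1² = 49.
m_2 = E[X²] = σ⁴ (1 + c) = 49 · (1 + 0.044444) = 49 · 1.044444 = 51.177778.
(Note m_2 − m_1² simplifies to c · σ⁴ = 0.044444 · 49.)

Var(X) = m_2 − m_1² = 51.177778 − 49 = 2.177778.


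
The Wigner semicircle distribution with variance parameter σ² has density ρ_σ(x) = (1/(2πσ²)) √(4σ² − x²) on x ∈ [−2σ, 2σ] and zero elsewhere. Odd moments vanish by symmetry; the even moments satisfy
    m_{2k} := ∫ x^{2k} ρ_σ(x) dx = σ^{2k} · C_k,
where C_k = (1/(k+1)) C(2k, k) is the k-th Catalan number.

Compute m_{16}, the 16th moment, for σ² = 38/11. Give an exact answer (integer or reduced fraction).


By the scaled semicircle moment identity, m_{2k} = σ^{2k} · C_k with k = 8.
C_8 = (1/(k+1)) · C(2k, k) = (1/9) · C(16, 8) = (1/9) · 12870 = 1430.
σ^{2k} = (σ²)^k = (38/11)^8 = 4347792138496/214358881.

Therefore m_{16} = σ^{16} · C_8 = (4347792138496/214358881) · 1430 = 565212978004480/19487171.


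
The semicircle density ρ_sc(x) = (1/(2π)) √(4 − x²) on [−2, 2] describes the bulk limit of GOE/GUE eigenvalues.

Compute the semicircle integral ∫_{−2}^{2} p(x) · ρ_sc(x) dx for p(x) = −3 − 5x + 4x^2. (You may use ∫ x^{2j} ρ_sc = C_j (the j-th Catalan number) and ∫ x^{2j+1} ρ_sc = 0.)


Write p(x) = Σ a_i x^i, split into monomials and integrate each against ρ_sc separately.
Using ∫ x^{2j} ρ_sc = C_j = (1/(j+1)) C(2j, j) (Catalan numbers) and ∫ x^{2j+1} ρ_sc = 0 (odd monomials vanish by symmetry):
  i = 0 (even): a_0 · C_{0} = -3 · 1 = -3
  i = 1 (odd): ∫ x^1 ρ_sc = 0 (vanishes)
  i = 2 (even): a_2 · C_{1} = 4 · 1 = 4

Summing the contributions: ∫_{−2}^{2} p(x) ρ_sc(x) dx = (-3) + 4 = 1.


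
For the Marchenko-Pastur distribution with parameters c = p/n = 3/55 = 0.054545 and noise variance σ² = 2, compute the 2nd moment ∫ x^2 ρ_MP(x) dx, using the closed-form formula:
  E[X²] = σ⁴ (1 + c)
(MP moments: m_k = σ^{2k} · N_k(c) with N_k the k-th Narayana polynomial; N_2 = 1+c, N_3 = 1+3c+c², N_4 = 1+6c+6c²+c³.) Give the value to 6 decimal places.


E[X²] = σ⁴ (1 + c) (second MP moment). With σ² = 2 (so σ⁴ = 4) and c = 3/55 = 0.054545: E[X²] = 4 · (1 + 0.054545) = 4 · 1.054545.

So E[X^2] = 4.218182.


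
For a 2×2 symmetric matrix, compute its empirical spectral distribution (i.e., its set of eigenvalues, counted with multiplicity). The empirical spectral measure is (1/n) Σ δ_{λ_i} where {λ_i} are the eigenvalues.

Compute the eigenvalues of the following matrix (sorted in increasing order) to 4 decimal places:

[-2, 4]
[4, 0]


Since M is real symmetric, both eigenvalues are real; they are the roots of det(λI − M) = λ² − (tr M) λ + det M.
tr M = -2 + 0 = -2.
det M = (-2)·0 − 4² = 0 − 16 = -16.
Characteristic polynomial: λ² + 2λ − 16 = 0.
Discriminant Δ = (tr M)² − 4·det M = 4 − (-64) = 68; √Δ = 8.246211.
λ = (tr M ± √Δ)/2 = (-2 ± 8.246211)/2, giving (tr M − √Δ)/2 = -5.1231 and (tr M + √Δ)/2 = 3.1231.

Eigenvalues sorted in increasing order: [-5.1231, 3.1231].


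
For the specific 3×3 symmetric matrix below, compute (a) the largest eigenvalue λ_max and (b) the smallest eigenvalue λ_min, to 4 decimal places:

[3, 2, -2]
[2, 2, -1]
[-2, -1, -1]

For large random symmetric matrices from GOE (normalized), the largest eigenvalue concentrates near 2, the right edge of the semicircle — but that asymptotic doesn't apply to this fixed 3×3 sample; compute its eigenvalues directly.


Since M is real symmetric, all three eigenvalues are real; they are the roots of det(λI − M) = λ³ − (tr M) λ² + s λ − det M, where s is the sum of the principal 2×2 minors.
tr M = 3 + 2 + (-1) = 4.
s = (3·2 − 2²) + (3·(-1) − (-2)²) + (2·(-1) − (-1)²) = 2 + (-7) + (-3) = -8.
det M (expand along row 1) = 3·(-3) − 2·(-4) + (-2)·2 = -5.
Characteristic polynomial: λ³ − 4λ² − 8λ + 5 = 0.
Substitute λ = y + (tr M)/3 = y + 1.333333 to remove the quadratic term: y³ + p·y + q = 0 with p = s − (tr M)²/3 = -13.333333 and q = −2(tr M)³/27 + (tr M)·s/3 − det M = -10.407407.
Three real roots ⇒ use the trigonometric (Viète) form: r = 2√(−p/3) = 4.216370, φ = arccos(3q/(p·r)) = arccos(0.555375) = 0.981982 rad.
y_k = r·cos(φ/3 − 2πk/3) for k = 0, 1, 2 gives y = 3.992502, -0.822249, -3.170253.
λ_k = y_k + 1.333333 gives λ = 5.3258, 0.5111, -1.8369 (check: the sum is 4.0000 = tr M).

Hence λ_max = 5.3258 and λ_min = -1.8369.


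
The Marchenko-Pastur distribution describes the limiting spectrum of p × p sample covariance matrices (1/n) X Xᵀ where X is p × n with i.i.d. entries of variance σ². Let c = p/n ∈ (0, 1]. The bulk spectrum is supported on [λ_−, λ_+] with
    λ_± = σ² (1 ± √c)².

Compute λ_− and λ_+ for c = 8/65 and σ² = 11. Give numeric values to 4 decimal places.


c = 8/65 = 0.123077; √c = 0.350823.
λ_− = σ² (1 − √c)² = 11 · (1 − 0.350823)² = 11 · (0.649177)² = 4.635736.
λ_+ = σ² (1 + √c)² = 11 · (1 + 0.350823)² = 11 · (1.350823)² = 20.071957.

Rounded to 4 decimal places: λ_− ≈ 4.6357, λ_+ ≈ 20.0720.


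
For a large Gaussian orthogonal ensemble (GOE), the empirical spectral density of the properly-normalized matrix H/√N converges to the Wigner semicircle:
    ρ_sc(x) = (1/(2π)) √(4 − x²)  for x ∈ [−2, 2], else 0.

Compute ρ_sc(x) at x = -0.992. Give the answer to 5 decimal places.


ρ_sc(x) = (1/(2π)) √(4 − x²). With x = -0.992:
  4 − x² = 4 − (-0.992)² = 4 − 0.984064 = 3.015936.
  √(4 − x²) = 1.736645.
  1/(2π) = 0.159155.
  ρ_sc(-0.992) = 0.159155 · 1.736645 = 0.276396.

Rounded to 5 decimal places: ρ_sc(-0.992) ≈ 0.27640.


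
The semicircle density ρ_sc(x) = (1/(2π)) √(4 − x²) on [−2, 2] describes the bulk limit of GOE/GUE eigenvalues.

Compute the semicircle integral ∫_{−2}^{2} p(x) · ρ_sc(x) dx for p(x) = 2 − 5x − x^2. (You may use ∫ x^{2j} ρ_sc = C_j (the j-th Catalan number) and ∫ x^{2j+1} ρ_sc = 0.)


Write p(x) = Σ a_i x^i, split into monomials and integrate each against ρ_sc separately.
Using ∫ x^{2j} ρ_sc = C_j = (1/(j+1)) C(2j, j) (Catalan numbers) and ∫ x^{2j+1} ρ_sc = 0 (odd monomials vanish by symmetry):
  i = 0 (even): a_0 · C_{0} = 2 · 1 = 2
  i = 1 (odd): ∫ x^1 ρ_sc = 0 (vanishes)
  i = 2 (even): a_2 · C_{1} = -1 · 1 = -1

Summing the contributions: ∫_{−2}^{2} p(x) ρ_sc(x) dx = 2 + (-1) = 1.


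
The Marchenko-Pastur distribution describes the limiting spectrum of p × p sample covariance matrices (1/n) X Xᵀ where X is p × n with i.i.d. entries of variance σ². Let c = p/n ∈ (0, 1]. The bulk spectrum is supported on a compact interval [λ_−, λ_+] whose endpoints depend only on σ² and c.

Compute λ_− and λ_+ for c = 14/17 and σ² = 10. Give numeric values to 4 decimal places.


c = 14/17 = 0.823529; √c = 0.907485.
λ_− = σ² (1 − √c)² = 10 · (1 − 0.907485)² = 10 · (0.092515)² = 0.085590.
λ_+ = σ² (1 + √c)² = 10 · (1 + 0.907485)² = 10 · (1.907485)² = 36.384998.

Rounded to 4 decimal places: λ_− ≈ 0.0856, λ_+ ≈ 36.3850.


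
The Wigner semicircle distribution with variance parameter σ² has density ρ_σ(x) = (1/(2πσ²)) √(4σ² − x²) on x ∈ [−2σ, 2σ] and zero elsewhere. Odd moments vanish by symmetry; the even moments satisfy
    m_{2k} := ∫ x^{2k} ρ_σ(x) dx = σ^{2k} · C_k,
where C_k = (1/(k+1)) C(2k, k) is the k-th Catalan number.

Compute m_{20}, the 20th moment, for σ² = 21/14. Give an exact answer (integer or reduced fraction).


By the scaled semicircle moment identity, m_{2k} = σ^{2k} · C_k with k = 10.
C_10 = (1/(k+1)) · C(2k, k) = (1/11) · C(20, 10) = (1/11) · 184756 = 16796.
σ^{2k} = (σ²)^k = (21/14)^10 = 59049/1024.

Therefore m_{20} = σ^{20} · C_10 = (59049/1024) · 16796 = 247946751/256.


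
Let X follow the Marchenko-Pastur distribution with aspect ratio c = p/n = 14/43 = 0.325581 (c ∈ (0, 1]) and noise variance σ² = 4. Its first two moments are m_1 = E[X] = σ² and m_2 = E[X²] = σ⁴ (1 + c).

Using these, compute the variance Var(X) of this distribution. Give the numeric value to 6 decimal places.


m_1 = E[X] = σ² = 4, so m_1² = 16.
m_2 = E[X²] = σ⁴ (1 + c) = 16 · (1 + 0.325581) = 16 · 1.325581 = 21.209302.
(Note m_2 − m_1² simplifies to c · σ⁴ = 0.325581 · 16.)

Var(X) = m_2 − m_1² = 21.209302 − 16 = 5.209302.


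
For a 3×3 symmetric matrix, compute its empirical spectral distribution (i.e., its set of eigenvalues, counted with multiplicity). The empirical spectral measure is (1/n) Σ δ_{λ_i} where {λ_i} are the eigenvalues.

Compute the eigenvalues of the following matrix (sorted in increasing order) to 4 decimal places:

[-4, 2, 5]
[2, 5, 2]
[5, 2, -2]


Since M is real symmetric, all three eigenvalues are real; they are the roots of det(λI − M) = λ³ − (tr M) λ² + s λ − det M, where s is the sum of the principal 2×2 minors.
tr M = -4 + 5 + (-2) = -1.
s = ((-4)·5 − 2²) + ((-4)·(-2) − 5²) + (5·(-2) − 2²) = -24 + (-17) + (-14) = -55.
det M (expand along row 1) = (-4)·(-14) − 2·(-14) + 5·(-21) = -21.
Characteristic polynomial: λ³ + λ² − 55λ + 21 = 0.
Substitute λ = y + (tr M)/3 = y − 0.333333 to remove the quadratic term: y³ + p·y + q = 0 with p = s − (tr M)²/3 = -55.333333 and q = −2(tr M)³/27 + (tr M)·s/3 − det M = 39.407407.
Three real roots ⇒ use the trigonometric (Viète) form: r = 2√(−p/3) = 8.589399, φ = arccos(3q/(p·r)) = arccos(-0.248742) = 1.822178 rad.
y_k = r·cos(φ/3 − 2πk/3) for k = 0, 1, 2 gives y = 7.053090, 0.718897, -7.771987.
λ_k = y_k − 0.333333 gives λ = 6.7198, 0.3856, -8.1053 (check: the sum is -1.0000 = tr M).

Eigenvalues sorted in increasing order: [-8.1053, 0.3856, 6.7198].


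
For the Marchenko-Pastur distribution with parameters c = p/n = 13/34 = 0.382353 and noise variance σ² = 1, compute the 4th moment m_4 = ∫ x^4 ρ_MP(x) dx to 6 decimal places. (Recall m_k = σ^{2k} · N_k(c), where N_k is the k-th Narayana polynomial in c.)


E[X⁴] = σ⁸ (1 + 6c + 6c² + c³) (fourth MP moment). With σ² = 1 (so σ⁸ = 1) and c = 13/34 = 0.382353: E[X⁴] = 1 · (1 + 6·0.382353 + 6·(0.382353)² + (0.382353)³) = 1 · 4.227178.

So E[X^4] = 4.227178.


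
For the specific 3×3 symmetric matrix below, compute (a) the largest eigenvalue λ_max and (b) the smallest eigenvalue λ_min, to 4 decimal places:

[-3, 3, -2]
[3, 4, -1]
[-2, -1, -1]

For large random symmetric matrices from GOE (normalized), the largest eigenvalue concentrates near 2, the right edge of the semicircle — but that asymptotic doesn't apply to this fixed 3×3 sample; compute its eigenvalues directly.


Since M is real symmetric, all three eigenvalues are real; they are the roots of det(λI − M) = λ³ − (tr M) λ² + s λ − det M, where s is the sum of the principal 2×2 minors.
tr M = -3 + 4 + (-1) = 0.
s = ((-3)·4 − 3²) + ((-3)·(-1) − (-2)²) + (4·(-1) − (-1)²) = -21 + (-1) + (-5) = -27.
det M (expand along row 1) = (-3)·(-5) − 3·(-5) + (-2)·5 = 20.
Characteristic polynomial: λ³ − 27λ − 20 = 0.
Substitute λ = y + (tr M)/3 = y + 0.000000 to remove the quadratic term: y³ + p·y + q = 0 with p = s − (tr M)²/3 = -27.000000 and q = −2(tr M)³/27 + (tr M)·s/3 − det M = -20.000000.
Three real roots ⇒ use the trigonometric (Viète) form: r = 2√(−p/3) = 6.000000, φ = arccos(3q/(p·r)) = arccos(0.370370) = 1.191389 rad.
y_k = r·cos(φ/3 − 2πk/3) for k = 0, 1, 2 gives y = 5.533050, -0.756794, -4.776256.
λ_k = y_k + 0.000000 gives λ = 5.5331, -0.7568, -4.7763 (check: the sum is 0.0000 = tr M).

Hence λ_max = 5.5331 and λ_min = -4.7763.


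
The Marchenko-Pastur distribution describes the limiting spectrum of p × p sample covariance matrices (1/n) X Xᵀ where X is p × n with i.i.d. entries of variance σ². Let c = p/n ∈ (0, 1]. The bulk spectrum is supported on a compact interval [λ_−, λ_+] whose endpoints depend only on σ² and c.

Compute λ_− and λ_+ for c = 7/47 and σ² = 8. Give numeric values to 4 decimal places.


c = 7/47 = 0.148936; √c = 0.385922.
λ_− = σ² (1 − √c)² = 8 · (1 − 0.385922)² = 8 · (0.614078)² = 3.016729.
λ_+ = σ² (1 + √c)² = 8 · (1 + 0.385922)² = 8 · (1.385922)² = 15.366249.

Rounded to 4 decimal places: λ_− ≈ 3.0167, λ_+ ≈ 15.3662.


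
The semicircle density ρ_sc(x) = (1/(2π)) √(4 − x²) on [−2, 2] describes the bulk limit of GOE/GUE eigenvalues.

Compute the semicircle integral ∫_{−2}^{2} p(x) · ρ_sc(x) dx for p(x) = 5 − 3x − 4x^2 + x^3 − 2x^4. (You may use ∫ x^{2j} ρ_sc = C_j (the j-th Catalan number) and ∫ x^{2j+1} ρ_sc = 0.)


Write p(x) = Σ a_i x^i, split into monomials and integrate each against ρ_sc separately.
Using ∫ x^{2j} ρ_sc = C_j = (1/(j+1)) C(2j, j) (Catalan numbers) and ∫ x^{2j+1} ρ_sc = 0 (odd monomials vanish by symmetry):
  i = 0 (even): a_0 · C_{0} = 5 · 1 = 5
  i = 1 (odd): ∫ x^1 ρ_sc = 0 (vanishes)
  i = 2 (even): a_2 · C_{1} = -4 · 1 = -4
  i = 3 (odd): ∫ x^3 ρ_sc = 0 (vanishes)
  i = 4 (even): a_4 · C_{2} = -2 · 2 = -4

Summing the contributions: ∫_{−2}^{2} p(x) ρ_sc(x) dx = 5 + (-4) + (-4) = -3.
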